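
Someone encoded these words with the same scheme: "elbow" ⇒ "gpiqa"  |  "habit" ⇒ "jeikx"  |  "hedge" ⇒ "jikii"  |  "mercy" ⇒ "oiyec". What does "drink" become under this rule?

fvppo

Shifts by position in elbow: pos 0: e→g (+2), pos 1: l→p (+4), pos 2: b→i (+7), pos 3: o→q (+2), pos 4: w→a (+4) — repeating every 3. It's a Vigenère-style cipher with numeric key [2,4,7]: position i shifts by key[i mod 3].
For drink: d+2=f, r+4=v, i+7=p, n+2=p, k+4=o.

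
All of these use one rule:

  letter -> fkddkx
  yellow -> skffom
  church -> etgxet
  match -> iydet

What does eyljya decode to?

l(11)→f(5) and e(4)→k(10) fit y≡3x+24 (mod 26); the inverse of 3 mod 26 is 9. Treating letters as 0–25, the rule is x ↦ 3x + 24 (mod 26).
Undoing it on eyljya: e(4)→9·(4−24)≡2=c; y(24)→9·(24−24)≡0=a; l(11)→9·(11−24)≡13=n; j(9)→9·(9−24)≡21=v; y(24)→9·(24−24)≡0=a; a(0)→9·(0−24)≡18=s (all mod 26).

canvas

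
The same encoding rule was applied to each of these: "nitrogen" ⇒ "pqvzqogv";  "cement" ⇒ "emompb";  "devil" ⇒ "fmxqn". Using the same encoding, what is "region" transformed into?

It's a Vigenère-style cipher with numeric key [2,8]: position i shifts by key[i mod 2].
On region: r+2=t, e+8=m, g+2=i, i+8=q, o+2=q, n+8=v.

tmiqqv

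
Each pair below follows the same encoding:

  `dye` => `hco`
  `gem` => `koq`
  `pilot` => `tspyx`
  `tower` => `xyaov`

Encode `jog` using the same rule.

nyk

The shift depends on letter class: consonant d→h is +4, but vowel e→o is +10. Vowels shift forward by 10 and consonants shift forward by 4.
For jog: j(cons)+4=n, o(vowel)+10=y, g(cons)+4=k.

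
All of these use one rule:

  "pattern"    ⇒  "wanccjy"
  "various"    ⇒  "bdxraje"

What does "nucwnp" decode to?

The output letters match the input read backwards, each shifted +9: pattern reversed is nrettap. The word is reversed, then every letter is shifted forward by 9.
Undoing it on nucwnp: shift back: n−9=e, u−9=l, c−9=t, w−9=n, n−9=e, p−9=g → eltneg; then reverse → gentle.

gentle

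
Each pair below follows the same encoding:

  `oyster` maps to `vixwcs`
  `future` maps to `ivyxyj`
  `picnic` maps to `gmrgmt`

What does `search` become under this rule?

Read the word backwards and shift each letter +4.
On search: reverse → hcraes; then shift: h+4=l, c+4=g, r+4=v, a+4=e, e+4=i, s+4=w.

lgveiw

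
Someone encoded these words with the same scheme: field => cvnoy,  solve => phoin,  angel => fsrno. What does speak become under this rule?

f(5)→c(2) and i(8)→v(21) fit y≡15x+5 (mod 26); the inverse of 15 mod 26 is 7. Each letter's alphabet position (a=0..z=25) is mapped through 15·x+5 mod 26 — an affine cipher.
Applying it to speak: s(18)→15·18+5≡15=p; p(15)→15·15+5≡22=w; e(4)→15·4+5≡13=n; a(0)→15·0+5≡5=f; k(10)→15·10+5≡25=z (all mod 26).

pwnfz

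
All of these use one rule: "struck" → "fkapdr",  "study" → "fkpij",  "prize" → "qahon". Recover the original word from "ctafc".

s(18)→f(5) and t(19)→k(10) fit y≡5x+19 (mod 26); the inverse of 5 mod 26 is 21. This is an affine cipher: with a=0,…,z=25, each position x becomes (5x+19) mod 26.
Undoing it on ctafc: c(2)→21·(2−19)≡7=h; t(19)→21·(19−19)≡0=a; a(0)→21·(0−19)≡17=r; f(5)→21·(5−19)≡18=s; c(2)→21·(2−19)≡7=h (all mod 26).

harsh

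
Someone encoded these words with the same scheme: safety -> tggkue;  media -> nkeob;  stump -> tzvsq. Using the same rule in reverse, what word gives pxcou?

orbit

Shifts by position in safety: pos 0: s→t (+1), pos 1: a→g (+6), pos 2: f→g (+1), pos 3: e→k (+6) — repeating every 2. It's a Vigenère-style cipher with numeric key [1,6]: position i shifts by key[i mod 2].
Undoing it on pxcou: p−1=o, x−6=r, c−1=b, o−6=i, u−1=t.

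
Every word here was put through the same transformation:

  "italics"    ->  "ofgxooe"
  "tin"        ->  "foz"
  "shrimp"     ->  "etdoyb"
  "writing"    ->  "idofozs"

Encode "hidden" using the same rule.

toppkz

The shift depends on letter class: consonant t→f is +12, but vowel i→o is +6. Vowels shift forward by 6 and consonants shift forward by 12.
For hidden: h(cons)+12=t, i(vowel)+6=o, d(cons)+12=p, d(cons)+12=p, e(vowel)+6=k, n(cons)+12=z.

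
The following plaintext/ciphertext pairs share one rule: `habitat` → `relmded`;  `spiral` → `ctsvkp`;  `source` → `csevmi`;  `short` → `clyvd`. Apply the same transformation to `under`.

Shifts by position in habitat: pos 0: h→r (+10), pos 1: a→e (+4), pos 2: b→l (+10), pos 3: i→m (+4) — repeating every 2. The shifts repeat in a cycle of length 2: positions 0,1,… shift by +10, +4, then the pattern repeats.
Applying it to under: u+10=e, n+4=r, d+10=n, e+4=i, r+10=b.

ernib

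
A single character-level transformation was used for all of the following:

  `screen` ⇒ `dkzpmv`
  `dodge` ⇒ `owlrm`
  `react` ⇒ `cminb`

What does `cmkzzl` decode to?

record

It's a Vigenère-style cipher with numeric key [11,8,8]: position i shifts by key[i mod 3].
Reversing it on cmkzzl: c−11=r, m−8=e, k−8=c, z−11=o, z−8=r, l−8=d.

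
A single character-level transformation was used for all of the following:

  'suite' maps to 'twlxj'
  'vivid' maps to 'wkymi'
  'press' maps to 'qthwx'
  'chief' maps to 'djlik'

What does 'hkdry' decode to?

In suite: s→t is +1, u→w is +2, i→l is +3, t→x is +4 — the shift increases by 1 each position. The shift increases by 1 at each position, starting from +1: 1, 2, 3, ….
Reversing it on hkdry: h−1=g, k−2=i, d−3=a, r−4=n, y−5=t.

giant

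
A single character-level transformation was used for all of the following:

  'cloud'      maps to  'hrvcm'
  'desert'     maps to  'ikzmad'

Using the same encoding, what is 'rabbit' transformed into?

wgijrd

Each letter shifts forward by (position + 5), i.e. 5, 6, 7, … — the shift grows by one for each successive letter.
For rabbit: r+5=w, a+6=g, b+7=i, b+8=j, i+9=r, t+10=d.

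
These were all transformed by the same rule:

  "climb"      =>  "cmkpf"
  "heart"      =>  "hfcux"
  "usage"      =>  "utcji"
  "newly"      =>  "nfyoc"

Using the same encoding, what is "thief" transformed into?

In climb: c→c is +0, l→m is +1, i→k is +2, m→p is +3 — the shift increases by 1 each position. The shift increases by 1 at each position, starting from +0: 0, 1, 2, ….
Applying it to thief: t+0=t, h+1=i, i+2=k, e+3=h, f+4=j.

tikhj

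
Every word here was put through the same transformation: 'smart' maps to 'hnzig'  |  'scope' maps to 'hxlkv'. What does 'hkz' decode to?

Each pair mirrors across the alphabet (s↔h, m↔n, a↔z): positions sum to 25. This is the alphabet-reversal cipher (Atbash): a becomes z, b becomes y, etc.
Reversing it on hkz: h↔s, k↔p, z↔a.

spa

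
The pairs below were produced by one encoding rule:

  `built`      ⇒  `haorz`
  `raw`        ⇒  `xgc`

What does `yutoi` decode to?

Compare letters: b→h is +6, u→a is +6, i→o is +6 — a constant shift. This is a Caesar cipher with shift 6.
Reversing it on yutoi: y−6=s, u−6=o, t−6=n, o−6=i, i−6=c.

sonic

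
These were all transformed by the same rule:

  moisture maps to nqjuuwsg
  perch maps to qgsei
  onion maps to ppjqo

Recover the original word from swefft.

rudder

The shifts repeat in a cycle of length 2: positions 0,1,… shift by +1, +2, then the pattern repeats.
Undoing it on swefft: s−1=r, w−2=u, e−1=d, f−2=d, f−1=e, t−2=r.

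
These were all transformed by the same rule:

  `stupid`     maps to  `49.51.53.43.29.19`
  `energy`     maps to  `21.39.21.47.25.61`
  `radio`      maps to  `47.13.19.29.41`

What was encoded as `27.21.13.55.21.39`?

s(#19)→49 and t(#20)→51: differences scale by 2, so n = 2·pos + 11. Each letter becomes 2×(its alphabet position, a=1..z=26) + 11.
Reversing it on 27.21.13.55.21.39: 27→(27−11)÷2=8=h, 21→(21−11)÷2=5=e, 13→(13−11)÷2=1=a, 55→(55−11)÷2=22=v, 21→(21−11)÷2=5=e, 39→(39−11)÷2=14=n.

heaven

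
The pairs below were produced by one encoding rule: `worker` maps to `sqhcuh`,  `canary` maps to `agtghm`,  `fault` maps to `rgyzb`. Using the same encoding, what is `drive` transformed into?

This is an affine cipher: with a=0,…,z=25, each position x becomes (23x+6) mod 26.
For drive: d(3)→23·3+6≡23=x; r(17)→23·17+6≡7=h; i(8)→23·8+6≡8=i; v(21)→23·21+6≡21=v; e(4)→23·4+6≡20=u (all mod 26).

xhivu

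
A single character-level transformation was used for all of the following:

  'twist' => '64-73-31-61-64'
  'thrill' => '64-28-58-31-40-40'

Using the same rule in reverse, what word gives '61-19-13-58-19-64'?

secret

t(#20)→64 and w(#23)→73: differences scale by 3, so n = 3·pos + 4. The formula is n = 3×(alphabet index, a=1) + 4.
Decoding 61-19-13-58-19-64: 61→(61−4)÷3=19=s, 19→(19−4)÷3=5=e, 13→(13−4)÷3=3=c, 58→(58−4)÷3=18=r, 19→(19−4)÷3=5=e, 64→(64−4)÷3=20=t.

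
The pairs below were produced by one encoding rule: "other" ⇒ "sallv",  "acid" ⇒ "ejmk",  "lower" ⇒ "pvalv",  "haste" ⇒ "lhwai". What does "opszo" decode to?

Shifts by position in other: pos 0: o→s (+4), pos 1: t→a (+7), pos 2: h→l (+4), pos 3: e→l (+7) — repeating every 2. A repeating key of period 2 is used — shifts +4, +7 over and over.
Reversing it on opszo: o−4=k, p−7=i, s−4=o, z−7=s, o−4=k.

kiosk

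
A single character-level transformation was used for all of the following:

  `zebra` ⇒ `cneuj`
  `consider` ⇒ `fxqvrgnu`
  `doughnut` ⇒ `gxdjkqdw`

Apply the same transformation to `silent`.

vronqw

The shift depends on letter class: consonant z→c is +3, but vowel e→n is +9. Vowels shift forward by 9 and consonants shift forward by 3.
On silent: s(cons)+3=v, i(vowel)+9=r, l(cons)+3=o, e(vowel)+9=n, n(cons)+3=q, t(cons)+3=w.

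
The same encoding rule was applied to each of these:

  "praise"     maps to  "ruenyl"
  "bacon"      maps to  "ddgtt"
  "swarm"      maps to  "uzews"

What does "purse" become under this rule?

rxvxk

The shift increases by 1 at each position, starting from +2: 2, 3, 4, ….
Applying it to purse: p+2=r, u+3=x, r+4=v, s+5=x, e+6=k.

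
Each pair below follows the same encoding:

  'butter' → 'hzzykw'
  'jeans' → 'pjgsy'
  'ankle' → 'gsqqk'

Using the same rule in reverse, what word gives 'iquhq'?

Shifts by position in butter: pos 0: b→h (+6), pos 1: u→z (+5), pos 2: t→z (+6), pos 3: t→y (+5) — repeating every 2. The shifts repeat in a cycle of length 2: positions 0,1,… shift by +6, +5, then the pattern repeats.
Decoding iquhq: i−6=c, q−5=l, u−6=o, h−5=c, q−6=k.

clock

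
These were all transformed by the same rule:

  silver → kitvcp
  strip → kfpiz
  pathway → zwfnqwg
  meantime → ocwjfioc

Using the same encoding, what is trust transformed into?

This is an affine cipher: with a=0,…,z=25, each position x becomes (21x+22) mod 26.
On trust: t(19)→21·19+22≡5=f; r(17)→21·17+22≡15=p; u(20)→21·20+22≡0=a; s(18)→21·18+22≡10=k; t(19)→21·19+22≡5=f (all mod 26).

fpakf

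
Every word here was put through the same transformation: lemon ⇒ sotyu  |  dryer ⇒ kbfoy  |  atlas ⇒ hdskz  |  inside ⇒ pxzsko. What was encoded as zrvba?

short

Shifts by position in lemon: pos 0: l→s (+7), pos 1: e→o (+10), pos 2: m→t (+7), pos 3: o→y (+10) — repeating every 2. The shifts repeat in a cycle of length 2: positions 0,1,… shift by +7, +10, then the pattern repeats.
Reversing it on zrvba: z−7=s, r−10=h, v−7=o, b−10=r, a−7=t.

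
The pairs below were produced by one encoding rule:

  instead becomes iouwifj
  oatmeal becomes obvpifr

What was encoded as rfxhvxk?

In instead: i→i is +0, n→o is +1, s→u is +2, t→w is +3 — the shift increases by 1 each position. The shift increases by 1 at each position, starting from +0: 0, 1, 2, ….
Decoding rfxhvxk: r−0=r, f−1=e, x−2=v, h−3=e, v−4=r, x−5=s, k−6=e.

reverse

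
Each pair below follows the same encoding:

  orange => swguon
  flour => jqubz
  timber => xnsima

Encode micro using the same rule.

qniyw

In orange: o→s is +4, r→w is +5, a→g is +6, n→u is +7 — the shift increases by 1 each position. Each letter shifts forward by (position + 4), i.e. 4, 5, 6, … — the shift grows by one for each successive letter.
Applying it to micro: m+4=q, i+5=n, c+6=i, r+7=y, o+8=w.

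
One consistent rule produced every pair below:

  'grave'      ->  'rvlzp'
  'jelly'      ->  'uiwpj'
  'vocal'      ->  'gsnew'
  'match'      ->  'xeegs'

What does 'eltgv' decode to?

Shifts by position in grave: pos 0: g→r (+11), pos 1: r→v (+4), pos 2: a→l (+11), pos 3: v→z (+4) — repeating every 2. The shifts repeat in a cycle of length 2: positions 0,1,… shift by +11, +4, then the pattern repeats.
Decoding eltgv: e−11=t, l−4=h, t−11=i, g−4=c, v−11=k.

thick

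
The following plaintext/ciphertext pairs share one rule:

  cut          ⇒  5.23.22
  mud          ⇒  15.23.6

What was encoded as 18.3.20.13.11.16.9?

c is letter #3 and maps to 5: an offset of 2. Letters become their 1-based position plus 2 (so a→3, b→4, …).
Decoding 18.3.20.13.11.16.9: 18→(18−2)÷1=16=p, 3→(3−2)÷1=1=a, 20→(20−2)÷1=18=r, 13→(13−2)÷1=11=k, 11→(11−2)÷1=9=i, 16→(16−2)÷1=14=n, 9→(9−2)÷1=7=g.

parking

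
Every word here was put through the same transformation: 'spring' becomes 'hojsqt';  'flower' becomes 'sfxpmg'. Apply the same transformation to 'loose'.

The output letters match the input read backwards, each shifted +1: spring reversed is gnirps. The word is reversed, then every letter is shifted forward by 1.
Applying it to loose: reverse → esool; then shift: e+1=f, s+1=t, o+1=p, o+1=p, l+1=m.

ftppm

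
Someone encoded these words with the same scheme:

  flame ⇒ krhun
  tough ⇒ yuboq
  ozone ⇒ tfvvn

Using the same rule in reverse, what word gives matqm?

humid

In flame: f→k is +5, l→r is +6, a→h is +7, m→u is +8 — the shift increases by 1 each position. Letter i (0-indexed) is shifted by i+5, so successive shifts are 5, 6, 7, ….
Undoing it on matqm: m−5=h, a−6=u, t−7=m, q−8=i, m−9=d.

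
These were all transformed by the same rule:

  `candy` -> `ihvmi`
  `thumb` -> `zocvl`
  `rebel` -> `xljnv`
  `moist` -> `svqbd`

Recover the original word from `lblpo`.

In candy: c→i is +6, a→h is +7, n→v is +8, d→m is +9 — the shift increases by 1 each position. Each letter shifts forward by (position + 6), i.e. 6, 7, 8, … — the shift grows by one for each successive letter.
Decoding lblpo: l−6=f, b−7=u, l−8=d, p−9=g, o−10=e.

fudge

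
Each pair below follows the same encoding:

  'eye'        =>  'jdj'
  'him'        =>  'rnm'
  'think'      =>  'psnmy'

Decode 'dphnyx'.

sticky

Two steps: reverse the string, then apply a Caesar shift of +5.
Decoding dphnyx: shift back: d−5=y, p−5=k, h−5=c, n−5=i, y−5=t, x−5=s → ykcits; then reverse → sticky.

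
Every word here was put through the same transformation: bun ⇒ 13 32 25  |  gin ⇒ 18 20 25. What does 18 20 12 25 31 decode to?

giant

Letters become their 1-based position plus 11 (so a→12, b→13, …).
Undoing it on 18 20 12 25 31: 18→(18−11)÷1=7=g, 20→(20−11)÷1=9=i, 12→(12−11)÷1=1=a, 25→(25−11)÷1=14=n, 31→(31−11)÷1=20=t.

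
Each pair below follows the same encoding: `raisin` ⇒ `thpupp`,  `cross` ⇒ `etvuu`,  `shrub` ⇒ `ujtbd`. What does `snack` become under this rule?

uphem

Two shifts are in play — +7 for a/e/i/o/u, +2 for every other letter.
Applying it to snack: s(cons)+2=u, n(cons)+2=p, a(vowel)+7=h, c(cons)+2=e, k(cons)+2=m.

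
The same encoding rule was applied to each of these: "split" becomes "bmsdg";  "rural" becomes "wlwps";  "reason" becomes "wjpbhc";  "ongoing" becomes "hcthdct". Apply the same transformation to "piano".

This is an affine cipher: with a=0,…,z=25, each position x becomes (5x+15) mod 26.
For piano: p(15)→5·15+15≡12=m; i(8)→5·8+15≡3=d; a(0)→5·0+15≡15=p; n(13)→5·13+15≡2=c; o(14)→5·14+15≡7=h (all mod 26).

mdpch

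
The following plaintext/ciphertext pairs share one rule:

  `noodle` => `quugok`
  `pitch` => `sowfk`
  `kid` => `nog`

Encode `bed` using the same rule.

ekg

The shift depends on letter class: consonant n→q is +3, but vowel o→u is +6. Two shifts are in play — +6 for a/e/i/o/u, +3 for every other letter.
Applying it to bed: b(cons)+3=e, e(vowel)+6=k, d(cons)+3=g.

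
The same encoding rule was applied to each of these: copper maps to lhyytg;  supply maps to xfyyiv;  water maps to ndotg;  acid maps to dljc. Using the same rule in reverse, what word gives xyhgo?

c(2)→l(11) and o(14)→h(7) fit y≡17x+3 (mod 26); the inverse of 17 mod 26 is 23. Treating letters as 0–25, the rule is x ↦ 17x + 3 (mod 26).
Undoing it on xyhgo: x(23)→23·(23−3)≡18=s; y(24)→23·(24−3)≡15=p; h(7)→23·(7−3)≡14=o; g(6)→23·(6−3)≡17=r; o(14)→23·(14−3)≡19=t (all mod 26).

sport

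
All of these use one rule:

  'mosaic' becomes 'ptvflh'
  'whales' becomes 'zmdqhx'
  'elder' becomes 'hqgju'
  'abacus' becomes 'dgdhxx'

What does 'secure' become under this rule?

Shifts by position in mosaic: pos 0: m→p (+3), pos 1: o→t (+5), pos 2: s→v (+3), pos 3: a→f (+5) — repeating every 2. The shifts repeat in a cycle of length 2: positions 0,1,… shift by +3, +5, then the pattern repeats.
On secure: s+3=v, e+5=j, c+3=f, u+5=z, r+3=u, e+5=j.

vjfzuj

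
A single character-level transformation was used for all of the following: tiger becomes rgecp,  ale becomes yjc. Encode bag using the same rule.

Compare letters: t→r is +24, i→g is +24, g→e is +24 — a constant shift. It's a constant shift of +24 (ROT24).
For bag: b+24=z, a+24=y, g+24=e.

zye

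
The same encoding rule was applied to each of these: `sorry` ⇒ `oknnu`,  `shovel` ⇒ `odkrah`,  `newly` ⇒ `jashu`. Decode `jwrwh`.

Compare letters: s→o is +22, o→k is +22, r→n is +22 — a constant shift. It's a constant shift of +22 (ROT22).
Decoding jwrwh: j−22=n, w−22=a, r−22=v, w−22=a, h−22=l.

naval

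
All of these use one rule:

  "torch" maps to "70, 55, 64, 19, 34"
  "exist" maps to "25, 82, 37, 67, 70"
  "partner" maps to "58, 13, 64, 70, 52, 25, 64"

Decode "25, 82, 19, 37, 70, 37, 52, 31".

exciting

t(#20)→70 and o(#15)→55: differences scale by 3, so n = 3·pos + 10. The formula is n = 3×(alphabet index, a=1) + 10.
Decoding 25, 82, 19, 37, 70, 37, 52, 31: 25→(25−10)÷3=5=e, 82→(82−10)÷3=24=x, 19→(19−10)÷3=3=c, 37→(37−10)÷3=9=i, 70→(70−10)÷3=20=t, 37→(37−10)÷3=9=i, 52→(52−10)÷3=14=n, 31→(31−10)÷3=7=g.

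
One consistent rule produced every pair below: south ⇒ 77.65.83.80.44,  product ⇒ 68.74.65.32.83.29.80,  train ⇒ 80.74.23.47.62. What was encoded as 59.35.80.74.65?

s(#19)→77 and o(#15)→65: differences scale by 3, so n = 3·pos + 20. The formula is n = 3×(alphabet index, a=1) + 20.
Reversing it on 59.35.80.74.65: 59→(59−20)÷3=13=m, 35→(35−20)÷3=5=e, 80→(80−20)÷3=20=t, 74→(74−20)÷3=18=r, 65→(65−20)÷3=15=o.

metro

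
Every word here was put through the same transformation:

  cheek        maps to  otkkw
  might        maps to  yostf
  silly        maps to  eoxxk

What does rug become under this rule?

The shift depends on letter class: consonant c→o is +12, but vowel e→k is +6. Two shifts are in play — +6 for a/e/i/o/u, +12 for every other letter.
Applying it to rug: r(cons)+12=d, u(vowel)+6=a, g(cons)+12=s.

das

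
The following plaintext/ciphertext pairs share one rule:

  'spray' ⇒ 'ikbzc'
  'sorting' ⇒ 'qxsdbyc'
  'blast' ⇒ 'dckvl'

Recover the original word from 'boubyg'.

worker

The output letters match the input read backwards, each shifted +10: spray reversed is yarps. The word is reversed, then every letter is shifted forward by 10.
Decoding boubyg: shift back: b−10=r, o−10=e, u−10=k, b−10=r, y−10=o, g−10=w → rekrow; then reverse → worker.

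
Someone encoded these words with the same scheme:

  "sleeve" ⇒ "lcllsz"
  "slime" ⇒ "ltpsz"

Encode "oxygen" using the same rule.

The output letters match the input read backwards, each shifted +7: sleeve reversed is eveels. Read the word backwards and shift each letter +7.
For oxygen: reverse → negyxo; then shift: n+7=u, e+7=l, g+7=n, y+7=f, x+7=e, o+7=v.

ulnfev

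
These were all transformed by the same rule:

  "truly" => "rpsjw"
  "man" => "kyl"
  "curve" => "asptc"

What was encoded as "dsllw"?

Compare letters: t→r is +24, r→p is +24, u→s is +24 — a constant shift. It's a constant shift of +24 (ROT24).
Decoding dsllw: d−24=f, s−24=u, l−24=n, l−24=n, w−24=y.

funny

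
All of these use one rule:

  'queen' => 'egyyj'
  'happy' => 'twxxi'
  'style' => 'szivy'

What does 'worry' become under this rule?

uqlli

This is an affine cipher: with a=0,…,z=25, each position x becomes (7x+22) mod 26.
On worry: w(22)→7·22+22≡20=u; o(14)→7·14+22≡16=q; r(17)→7·17+22≡11=l; r(17)→7·17+22≡11=l; y(24)→7·24+22≡8=i (all mod 26).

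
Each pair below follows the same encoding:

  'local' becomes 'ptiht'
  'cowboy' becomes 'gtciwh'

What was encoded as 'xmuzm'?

In local: l→p is +4, o→t is +5, c→i is +6, a→h is +7 — the shift increases by 1 each position. Letter i (0-indexed) is shifted by i+4, so successive shifts are 4, 5, 6, ….
Undoing it on xmuzm: x−4=t, m−5=h, u−6=o, z−7=s, m−8=e.

those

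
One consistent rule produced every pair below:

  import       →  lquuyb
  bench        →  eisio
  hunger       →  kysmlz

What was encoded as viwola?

In import: i→l is +3, m→q is +4, p→u is +5, o→u is +6 — the shift increases by 1 each position. The shift increases by 1 at each position, starting from +3: 3, 4, 5, ….
Reversing it on viwola: v−3=s, i−4=e, w−5=r, o−6=i, l−7=e, a−8=s.

series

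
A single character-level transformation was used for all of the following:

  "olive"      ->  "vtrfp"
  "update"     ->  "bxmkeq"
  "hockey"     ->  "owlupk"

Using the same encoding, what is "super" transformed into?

In olive: o→v is +7, l→t is +8, i→r is +9, v→f is +10 — the shift increases by 1 each position. The shift increases by 1 at each position, starting from +7: 7, 8, 9, ….
On super: s+7=z, u+8=c, p+9=y, e+10=o, r+11=c.

zcyoc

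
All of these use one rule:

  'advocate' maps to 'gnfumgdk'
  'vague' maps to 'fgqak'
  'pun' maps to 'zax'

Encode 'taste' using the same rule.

The shift depends on letter class: consonant d→n is +10, but vowel a→g is +6. Vowels shift forward by 6 and consonants shift forward by 10.
Applying it to taste: t(cons)+10=d, a(vowel)+6=g, s(cons)+10=c, t(cons)+10=d, e(vowel)+6=k.

dgcdk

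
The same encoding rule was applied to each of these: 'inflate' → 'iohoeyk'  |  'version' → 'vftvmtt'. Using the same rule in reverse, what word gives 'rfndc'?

In inflate: i→i is +0, n→o is +1, f→h is +2, l→o is +3 — the shift increases by 1 each position. Letter i (0-indexed) is shifted by i+0, so successive shifts are 0, 1, 2, ….
Undoing it on rfndc: r−0=r, f−1=e, n−2=l, d−3=a, c−4=y.

relay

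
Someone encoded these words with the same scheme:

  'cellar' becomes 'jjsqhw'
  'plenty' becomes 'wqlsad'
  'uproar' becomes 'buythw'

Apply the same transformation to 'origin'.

vwplps

Shifts by position in cellar: pos 0: c→j (+7), pos 1: e→j (+5), pos 2: l→s (+7), pos 3: l→q (+5) — repeating every 2. A repeating key of period 2 is used — shifts +7, +5 over and over.
For origin: o+7=v, r+5=w, i+7=p, g+5=l, i+7=p, n+5=s.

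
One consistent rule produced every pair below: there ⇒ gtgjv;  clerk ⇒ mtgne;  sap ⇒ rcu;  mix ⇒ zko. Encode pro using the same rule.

qtr

The output letters match the input read backwards, each shifted +2: there reversed is ereht. The word is reversed, then every letter is shifted forward by 2.
Applying it to pro: reverse → orp; then shift: o+2=q, r+2=t, p+2=r.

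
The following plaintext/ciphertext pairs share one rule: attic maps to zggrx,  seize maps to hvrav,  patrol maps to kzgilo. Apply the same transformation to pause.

kzfhv

Letters are reflected about the middle of the alphabet (position → 25−position): Atbash.
For pause: p↔k, a↔z, u↔f, s↔h, e↔v.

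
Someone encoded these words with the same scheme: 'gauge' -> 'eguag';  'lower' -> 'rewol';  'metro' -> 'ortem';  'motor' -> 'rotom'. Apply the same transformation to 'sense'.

esnes

The word is simply reversed.
On sense: reverse → esnes.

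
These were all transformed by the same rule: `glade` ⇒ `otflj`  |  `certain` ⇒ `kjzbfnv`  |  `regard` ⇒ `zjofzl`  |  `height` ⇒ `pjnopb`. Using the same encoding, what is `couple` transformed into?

ktzxtj

The shift depends on letter class: consonant g→o is +8, but vowel a→f is +5. Vowels shift forward by 5 and consonants shift forward by 8.
For couple: c(cons)+8=k, o(vowel)+5=t, u(vowel)+5=z, p(cons)+8=x, l(cons)+8=t, e(vowel)+5=j.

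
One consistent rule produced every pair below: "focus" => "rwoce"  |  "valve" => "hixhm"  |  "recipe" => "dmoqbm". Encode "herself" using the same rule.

tmdemxr

The shift depends on letter class: consonant f→r is +12, but vowel o→w is +8. Vowels shift forward by 8 and consonants shift forward by 12.
For herself: h(cons)+12=t, e(vowel)+8=m, r(cons)+12=d, s(cons)+12=e, e(vowel)+8=m, l(cons)+12=x, f(cons)+12=r.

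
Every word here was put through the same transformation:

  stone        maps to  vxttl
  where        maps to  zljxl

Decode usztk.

round

Each letter shifts forward by (position + 3), i.e. 3, 4, 5, … — the shift grows by one for each successive letter.
Reversing it on usztk: u−3=r, s−4=o, z−5=u, t−6=n, k−7=d.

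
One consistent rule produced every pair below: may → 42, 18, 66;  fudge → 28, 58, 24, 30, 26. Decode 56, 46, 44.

ton

m(#13)→42 and a(#1)→18: differences scale by 2, so n = 2·pos + 16. With a=1..z=26, the number is 2·pos + 16.
Decoding 56, 46, 44: 56→(56−16)÷2=20=t, 46→(46−16)÷2=15=o, 44→(44−16)÷2=14=n.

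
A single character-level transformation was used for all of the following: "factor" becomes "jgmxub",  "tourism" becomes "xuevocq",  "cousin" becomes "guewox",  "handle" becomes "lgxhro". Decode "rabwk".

Shifts by position in factor: pos 0: f→j (+4), pos 1: a→g (+6), pos 2: c→m (+10), pos 3: t→x (+4), pos 4: o→u (+6), pos 5: r→b (+10) — repeating every 3. It's a Vigenère-style cipher with numeric key [4,6,10]: position i shifts by key[i mod 3].
Undoing it on rabwk: r−4=n, a−6=u, b−10=r, w−4=s, k−6=e.

nurse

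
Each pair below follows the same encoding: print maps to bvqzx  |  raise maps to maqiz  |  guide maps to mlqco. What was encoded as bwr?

jot

Read the word backwards and shift each letter +8.
Decoding bwr: shift back: b−8=t, w−8=o, r−8=j → toj; then reverse → jot.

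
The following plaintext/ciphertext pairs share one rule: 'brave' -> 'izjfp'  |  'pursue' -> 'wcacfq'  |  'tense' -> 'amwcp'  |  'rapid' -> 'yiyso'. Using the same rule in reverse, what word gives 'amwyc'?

tenor

In brave: b→i is +7, r→z is +8, a→j is +9, v→f is +10 — the shift increases by 1 each position. Each letter shifts forward by (position + 7), i.e. 7, 8, 9, … — the shift grows by one for each successive letter.
Undoing it on amwyc: a−7=t, m−8=e, w−9=n, y−10=o, c−11=r.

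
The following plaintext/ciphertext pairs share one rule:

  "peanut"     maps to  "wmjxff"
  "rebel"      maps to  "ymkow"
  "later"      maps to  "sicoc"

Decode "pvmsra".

The shift increases by 1 at each position, starting from +7: 7, 8, 9, ….
Decoding pvmsra: p−7=i, v−8=n, m−9=d, s−10=i, r−11=g, a−12=o.

indigo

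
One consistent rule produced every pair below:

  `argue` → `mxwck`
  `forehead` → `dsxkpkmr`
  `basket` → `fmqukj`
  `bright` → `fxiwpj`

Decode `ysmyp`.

Each letter's alphabet position (a=0..z=25) is mapped through 19·x+12 mod 26 — an affine cipher.
Decoding ysmyp: y(24)→11·(24−12)≡2=c; s(18)→11·(18−12)≡14=o; m(12)→11·(12−12)≡0=a; y(24)→11·(24−12)≡2=c; p(15)→11·(15−12)≡7=h (all mod 26).

coach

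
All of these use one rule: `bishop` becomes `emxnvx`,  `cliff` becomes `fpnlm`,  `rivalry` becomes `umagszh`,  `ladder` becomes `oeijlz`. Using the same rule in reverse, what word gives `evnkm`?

brief

In bishop: b→e is +3, i→m is +4, s→x is +5, h→n is +6 — the shift increases by 1 each position. The shift increases by 1 at each position, starting from +3: 3, 4, 5, ….
Decoding evnkm: e−3=b, v−4=r, n−5=i, k−6=e, m−7=f.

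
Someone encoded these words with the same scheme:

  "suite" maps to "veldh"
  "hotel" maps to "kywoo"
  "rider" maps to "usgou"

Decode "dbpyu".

armor

Shifts by position in suite: pos 0: s→v (+3), pos 1: u→e (+10), pos 2: i→l (+3), pos 3: t→d (+10) — repeating every 2. The shifts repeat in a cycle of length 2: positions 0,1,… shift by +3, +10, then the pattern repeats.
Undoing it on dbpyu: d−3=a, b−10=r, p−3=m, y−10=o, u−3=r.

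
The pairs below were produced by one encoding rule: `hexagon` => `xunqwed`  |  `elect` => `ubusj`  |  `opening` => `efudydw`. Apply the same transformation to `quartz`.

Compare letters: h→x is +16, e→u is +16, x→n is +16 — a constant shift. Every letter moves 16 places later in the alphabet, wrapping around z→a.
For quartz: q+16=g, u+16=k, a+16=q, r+16=h, t+16=j, z+16=p.

gkqhjp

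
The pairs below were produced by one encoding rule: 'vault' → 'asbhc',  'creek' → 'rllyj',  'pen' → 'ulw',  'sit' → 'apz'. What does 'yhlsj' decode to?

clear

The output letters match the input read backwards, each shifted +7: vault reversed is tluav. Read the word backwards and shift each letter +7.
Undoing it on yhlsj: shift back: y−7=r, h−7=a, l−7=e, s−7=l, j−7=c → raelc; then reverse → clear.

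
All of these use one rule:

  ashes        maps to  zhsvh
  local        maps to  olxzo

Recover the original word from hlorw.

Each pair mirrors across the alphabet (a↔z, s↔h, h↔s): positions sum to 25. This is the alphabet-reversal cipher (Atbash): a becomes z, b becomes y, etc.
Reversing it on hlorw: h↔s, l↔o, o↔l, r↔i, w↔d.

solid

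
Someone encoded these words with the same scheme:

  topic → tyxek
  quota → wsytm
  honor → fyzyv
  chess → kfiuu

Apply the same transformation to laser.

bmuiv

t(19)→t(19) and o(14)→y(24) fit y≡25x+12 (mod 26); the inverse of 25 mod 26 is 25. This is an affine cipher: with a=0,…,z=25, each position x becomes (25x+12) mod 26.
Applying it to laser: l(11)→25·11+12≡1=b; a(0)→25·0+12≡12=m; s(18)→25·18+12≡20=u; e(4)→25·4+12≡8=i; r(17)→25·17+12≡21=v (all mod 26).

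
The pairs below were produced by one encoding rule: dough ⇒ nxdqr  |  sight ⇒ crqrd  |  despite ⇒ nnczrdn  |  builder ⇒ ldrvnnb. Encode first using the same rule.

The shift depends on letter class: consonant d→n is +10, but vowel o→x is +9. Two shifts are in play — +9 for a/e/i/o/u, +10 for every other letter.
Applying it to first: f(cons)+10=p, i(vowel)+9=r, r(cons)+10=b, s(cons)+10=c, t(cons)+10=d.

prbcd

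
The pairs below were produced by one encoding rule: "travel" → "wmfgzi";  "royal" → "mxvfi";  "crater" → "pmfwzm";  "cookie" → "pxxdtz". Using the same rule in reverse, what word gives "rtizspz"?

silence

Each letter's alphabet position (a=0..z=25) is mapped through 5·x+5 mod 26 — an affine cipher.
Decoding rtizspz: r(17)→21·(17−5)≡18=s; t(19)→21·(19−5)≡8=i; i(8)→21·(8−5)≡11=l; z(25)→21·(25−5)≡4=e; s(18)→21·(18−5)≡13=n; p(15)→21·(15−5)≡2=c; z(25)→21·(25−5)≡4=e (all mod 26).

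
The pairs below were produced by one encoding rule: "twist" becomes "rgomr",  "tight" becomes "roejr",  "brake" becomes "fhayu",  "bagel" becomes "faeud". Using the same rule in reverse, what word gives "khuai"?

t(19)→r(17) and w(22)→g(6) fit y≡5x+0 (mod 26); the inverse of 5 mod 26 is 21. Treating letters as 0–25, the rule is x ↦ 5x + 0 (mod 26).
Decoding khuai: k(10)→21·(10−0)≡2=c; h(7)→21·(7−0)≡17=r; u(20)→21·(20−0)≡4=e; a(0)→21·(0−0)≡0=a; i(8)→21·(8−0)≡12=m (all mod 26).

cream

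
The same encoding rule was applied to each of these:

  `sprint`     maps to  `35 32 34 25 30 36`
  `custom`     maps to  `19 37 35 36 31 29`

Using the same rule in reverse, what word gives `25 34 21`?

ire

s is letter #19 and maps to 35: an offset of 16. Each letter is replaced by its alphabet position (a=1..z=26) + 16.
Undoing it on 25 34 21: 25→(25−16)÷1=9=i, 34→(34−16)÷1=18=r, 21→(21−16)÷1=5=e.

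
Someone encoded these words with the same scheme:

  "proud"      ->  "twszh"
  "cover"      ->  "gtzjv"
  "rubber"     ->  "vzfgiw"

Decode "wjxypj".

settle

It's a Vigenère-style cipher with numeric key [4,5]: position i shifts by key[i mod 2].
Undoing it on wjxypj: w−4=s, j−5=e, x−4=t, y−5=t, p−4=l, j−5=e.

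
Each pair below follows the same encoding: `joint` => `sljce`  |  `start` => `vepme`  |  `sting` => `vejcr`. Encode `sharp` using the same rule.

vapmu

j(9)→s(18) and o(14)→l(11) fit y≡9x+15 (mod 26); the inverse of 9 mod 26 is 3. Each letter's alphabet position (a=0..z=25) is mapped through 9·x+15 mod 26 — an affine cipher.
Applying it to sharp: s(18)→9·18+15≡21=v; h(7)→9·7+15≡0=a; a(0)→9·0+15≡15=p; r(17)→9·17+15≡12=m; p(15)→9·15+15≡20=u (all mod 26).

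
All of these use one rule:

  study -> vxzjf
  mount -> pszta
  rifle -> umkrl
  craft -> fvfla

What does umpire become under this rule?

In study: s→v is +3, t→x is +4, u→z is +5, d→j is +6 — the shift increases by 1 each position. Each letter shifts forward by (position + 3), i.e. 3, 4, 5, … — the shift grows by one for each successive letter.
For umpire: u+3=x, m+4=q, p+5=u, i+6=o, r+7=y, e+8=m.

xquoym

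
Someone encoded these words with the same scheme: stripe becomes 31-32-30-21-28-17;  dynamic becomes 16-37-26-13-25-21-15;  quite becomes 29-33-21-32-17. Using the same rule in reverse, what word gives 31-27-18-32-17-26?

s is letter #19 and maps to 31: an offset of 12. Letters become their 1-based position plus 12 (so a→13, b→14, …).
Decoding 31-27-18-32-17-26: 31→(31−12)÷1=19=s, 27→(27−12)÷1=15=o, 18→(18−12)÷1=6=f, 32→(32−12)÷1=20=t, 17→(17−12)÷1=5=e, 26→(26−12)÷1=14=n.

soften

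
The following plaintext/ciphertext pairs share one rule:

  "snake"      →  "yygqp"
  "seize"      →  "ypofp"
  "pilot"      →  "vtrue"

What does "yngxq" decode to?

scarf

Shifts by position in snake: pos 0: s→y (+6), pos 1: n→y (+11), pos 2: a→g (+6), pos 3: k→q (+6), pos 4: e→p (+11) — repeating every 3. It's a Vigenère-style cipher with numeric key [6,11,6]: position i shifts by key[i mod 3].
Decoding yngxq: y−6=s, n−11=c, g−6=a, x−6=r, q−11=f.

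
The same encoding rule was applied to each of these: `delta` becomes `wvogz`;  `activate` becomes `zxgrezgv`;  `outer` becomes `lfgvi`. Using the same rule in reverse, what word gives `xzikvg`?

carpet

Each pair mirrors across the alphabet (d↔w, e↔v, l↔o): positions sum to 25. Letters are reflected about the middle of the alphabet (position → 25−position): Atbash.
Undoing it on xzikvg: x↔c, z↔a, i↔r, k↔p, v↔e, g↔t.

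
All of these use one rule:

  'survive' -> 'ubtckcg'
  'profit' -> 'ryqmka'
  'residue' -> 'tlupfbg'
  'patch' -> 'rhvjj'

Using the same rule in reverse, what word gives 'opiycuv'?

Shifts by position in survive: pos 0: s→u (+2), pos 1: u→b (+7), pos 2: r→t (+2), pos 3: v→c (+7) — repeating every 2. It's a Vigenère-style cipher with numeric key [2,7]: position i shifts by key[i mod 2].
Decoding opiycuv: o−2=m, p−7=i, i−2=g, y−7=r, c−2=a, u−7=n, v−2=t.

migrant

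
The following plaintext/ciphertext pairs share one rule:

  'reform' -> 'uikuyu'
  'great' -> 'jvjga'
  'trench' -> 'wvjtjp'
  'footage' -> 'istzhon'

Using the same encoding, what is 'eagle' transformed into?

helrl

In reform: r→u is +3, e→i is +4, f→k is +5, o→u is +6 — the shift increases by 1 each position. Letter i (0-indexed) is shifted by i+3, so successive shifts are 3, 4, 5, ….
On eagle: e+3=h, a+4=e, g+5=l, l+6=r, e+7=l.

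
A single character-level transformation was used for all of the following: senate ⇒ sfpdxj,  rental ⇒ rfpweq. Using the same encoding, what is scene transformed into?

sdgqi

Letter i (0-indexed) is shifted by i+0, so successive shifts are 0, 1, 2, ….
For scene: s+0=s, c+1=d, e+2=g, n+3=q, e+4=i.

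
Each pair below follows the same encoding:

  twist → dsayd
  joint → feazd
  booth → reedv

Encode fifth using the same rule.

t(19)→d(3) and w(22)→s(18) fit y≡5x+12 (mod 26); the inverse of 5 mod 26 is 21. Treating letters as 0–25, the rule is x ↦ 5x + 12 (mod 26).
For fifth: f(5)→5·5+12≡11=l; i(8)→5·8+12≡0=a; f(5)→5·5+12≡11=l; t(19)→5·19+12≡3=d; h(7)→5·7+12≡21=v (all mod 26).

laldv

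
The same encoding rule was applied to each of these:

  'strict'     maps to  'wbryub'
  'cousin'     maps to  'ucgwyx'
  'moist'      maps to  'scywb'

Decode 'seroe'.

merge

s(18)→w(22) and t(19)→b(1) fit y≡5x+10 (mod 26); the inverse of 5 mod 26 is 21. Treating letters as 0–25, the rule is x ↦ 5x + 10 (mod 26).
Undoing it on seroe: s(18)→21·(18−10)≡12=m; e(4)→21·(4−10)≡4=e; r(17)→21·(17−10)≡17=r; o(14)→21·(14−10)≡6=g; e(4)→21·(4−10)≡4=e (all mod 26).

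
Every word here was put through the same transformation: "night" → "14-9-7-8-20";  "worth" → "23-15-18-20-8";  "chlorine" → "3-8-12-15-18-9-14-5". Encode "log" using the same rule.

n is letter #14 and maps to 14: an offset of 0. Each letter is replaced by its alphabet position (a=1, b=2, …, z=26).
Applying it to log: l=12→12, o=15→15, g=7→7.

12-15-7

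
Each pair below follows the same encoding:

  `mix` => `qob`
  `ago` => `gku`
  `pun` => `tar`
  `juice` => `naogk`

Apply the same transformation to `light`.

Two shifts are in play — +6 for a/e/i/o/u, +4 for every other letter.
Applying it to light: l(cons)+4=p, i(vowel)+6=o, g(cons)+4=k, h(cons)+4=l, t(cons)+4=x.

poklx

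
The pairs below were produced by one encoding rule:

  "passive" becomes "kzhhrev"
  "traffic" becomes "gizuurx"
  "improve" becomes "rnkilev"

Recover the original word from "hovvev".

sleeve

Letters are reflected about the middle of the alphabet (position → 25−position): Atbash.
Undoing it on hovvev: h↔s, o↔l, v↔e, v↔e, e↔v, v↔e.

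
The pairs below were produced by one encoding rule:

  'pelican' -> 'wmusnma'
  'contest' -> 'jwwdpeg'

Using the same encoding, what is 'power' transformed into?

wwfoc

In pelican: p→w is +7, e→m is +8, l→u is +9, i→s is +10 — the shift increases by 1 each position. Each letter shifts forward by (position + 7), i.e. 7, 8, 9, … — the shift grows by one for each successive letter.
On power: p+7=w, o+8=w, w+9=f, e+10=o, r+11=c.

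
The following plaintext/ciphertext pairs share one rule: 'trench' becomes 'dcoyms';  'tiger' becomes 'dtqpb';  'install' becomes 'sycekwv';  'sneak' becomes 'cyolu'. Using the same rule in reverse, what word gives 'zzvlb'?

polar

It's a Vigenère-style cipher with numeric key [10,11]: position i shifts by key[i mod 2].
Reversing it on zzvlb: z−10=p, z−11=o, v−10=l, l−11=a, b−10=r.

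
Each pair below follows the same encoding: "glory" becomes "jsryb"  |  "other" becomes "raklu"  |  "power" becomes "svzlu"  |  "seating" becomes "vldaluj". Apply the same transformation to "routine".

uvxaluh

Shifts by position in glory: pos 0: g→j (+3), pos 1: l→s (+7), pos 2: o→r (+3), pos 3: r→y (+7) — repeating every 2. A repeating key of period 2 is used — shifts +3, +7 over and over.
Applying it to routine: r+3=u, o+7=v, u+3=x, t+7=a, i+3=l, n+7=u, e+3=h.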